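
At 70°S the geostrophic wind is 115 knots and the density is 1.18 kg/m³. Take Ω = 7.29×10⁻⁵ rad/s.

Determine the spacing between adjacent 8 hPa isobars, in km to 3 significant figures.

83.6 km

Coriolis parameter at 70°S:
f = 2Ω sin φ = 2 × 7.29×10⁻⁵ × sin 70° = 1.37×10⁻⁴ s⁻¹
Wind speed in SI: 115 knots = 59.2 m/s
Geostrophic balance rearranged: |∂P/∂n| = f ρ V_g
|∂P/∂n| = 1.37×10⁻⁴ × 1.18 × 59.2 = 9.56×10⁻³ Pa/m
Isobar spacing: Δn = ΔP/|∂P/∂n| = 800 Pa / 9.56×10⁻³ Pa/m = 83643 m ≈ 83.6 km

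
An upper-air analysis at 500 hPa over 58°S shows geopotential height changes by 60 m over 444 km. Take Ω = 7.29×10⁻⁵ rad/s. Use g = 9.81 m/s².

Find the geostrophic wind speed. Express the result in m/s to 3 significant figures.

10.7 m/s

Coriolis parameter at 58°S:
f = 2Ω sin φ = 2 × 7.29×10⁻⁵ × sin 58° = 1.24×10⁻⁴ s⁻¹
Height gradient: |∂Z/∂n| = 60 m / 444000 m = 1.35×10⁻⁴
On a pressure surface, geostrophic balance gives V_g = (g/f)|∂Z/∂n|:
V_g = 9.81 × 1.35×10⁻⁴ / 1.24×10⁻⁴ = 10.7 m/s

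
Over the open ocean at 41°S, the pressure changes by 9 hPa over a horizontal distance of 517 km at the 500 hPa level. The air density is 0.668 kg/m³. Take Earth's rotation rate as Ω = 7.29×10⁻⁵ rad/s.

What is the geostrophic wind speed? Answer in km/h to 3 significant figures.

Coriolis parameter at 41°S:
f = 2Ω sin φ = 2 × 7.29×10⁻⁵ × sin 41° = 9.57×10⁻⁵ s⁻¹
Pressure gradient: |∂P/∂n| = 900 Pa / 517000 m = 1.74×10⁻³ Pa/m
Geostrophic balance (pressure-gradient force = Coriolis force):
V_g = (1/(fρ)) |∂P/∂n| = 1.74×10⁻³ / (9.57×10⁻⁵ × 0.668) = 27.2 m/s
Converting: 27.2 m/s × 3.6 = 98.1 km/h

98.1 km/h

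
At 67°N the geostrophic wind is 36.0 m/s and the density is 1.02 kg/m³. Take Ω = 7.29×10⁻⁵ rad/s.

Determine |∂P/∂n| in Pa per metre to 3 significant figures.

Coriolis parameter at 67°N:
f = 2Ω sin φ = 2 × 7.29×10⁻⁵ × sin 67° = 1.34×10⁻⁴ s⁻¹
Geostrophic balance rearranged: |∂P/∂n| = f ρ V_g
|∂P/∂n| = 1.34×10⁻⁴ × 1.02 × 36.0 = 4.93×10⁻³ Pa/m

4.93×10⁻³ Pa/m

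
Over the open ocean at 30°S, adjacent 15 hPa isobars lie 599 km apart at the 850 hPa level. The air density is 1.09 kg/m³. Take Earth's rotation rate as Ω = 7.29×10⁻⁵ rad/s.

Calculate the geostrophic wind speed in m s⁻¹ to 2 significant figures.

32 m s⁻¹

Coriolis parameter at 30°S:
f = 2Ω sin φ = 2 × 7.29×10⁻⁵ × sin 30° = 7.29×10⁻⁵ s⁻¹
Pressure gradient: |∂P/∂n| = 1500 Pa / 599000 m = 2.50×10⁻³ Pa/m
Geostrophic balance (pressure-gradient force = Coriolis force):
V_g = (1/(fρ)) |∂P/∂n| = 2.50×10⁻³ / (7.29×10⁻⁵ × 1.09) = 31.5 m/s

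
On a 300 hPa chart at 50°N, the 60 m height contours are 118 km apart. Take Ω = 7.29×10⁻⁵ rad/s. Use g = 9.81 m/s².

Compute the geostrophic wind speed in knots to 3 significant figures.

86.8 knots

Coriolis parameter at 50°N:
f = 2Ω sin φ = 2 × 7.29×10⁻⁵ × sin 50° = 1.12×10⁻⁴ s⁻¹
Height gradient: |∂Z/∂n| = 60 m / 118000 m = 5.08×10⁻⁴
On a pressure surface, geostrophic balance gives V_g = (g/f)|∂Z/∂n|:
V_g = 9.81 × 5.08×10⁻⁴ / 1.12×10⁻⁴ = 44.7 m/s
Converting: 44.7 m/s × 1.944 = 86.8 knots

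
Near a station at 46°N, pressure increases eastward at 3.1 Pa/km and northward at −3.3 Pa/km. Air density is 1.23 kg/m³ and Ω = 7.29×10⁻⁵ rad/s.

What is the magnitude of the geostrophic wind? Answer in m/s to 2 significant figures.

Coriolis parameter at 46°N:
f = 2Ω sin φ = 2 × 7.29×10⁻⁵ × sin 46° = 1.05×10⁻⁴ s⁻¹
Component geostrophic relations (x east, y north):
u_g = −(1/(fρ)) ∂P/∂y,  v_g = (1/(fρ)) ∂P/∂x
u_g = −(−3.3×10⁻³)/(1.05×10⁻⁴ × 1.23) = 25.6 m/s;  v_g = (3.1×10⁻³)/(1.05×10⁻⁴ × 1.23) = 24.0 m/s
|V_g| = √(u_g² + v_g²) = 35.1 m/s

35 m/s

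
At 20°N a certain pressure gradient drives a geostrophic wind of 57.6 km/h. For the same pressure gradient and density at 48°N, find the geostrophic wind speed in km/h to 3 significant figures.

With the same pressure gradient and density, V_g ∝ 1/f ∝ 1/sin φ.
V₂ = V₁ · sin φ₁ / sin φ₂ = 57.6 × sin 20° / sin 48°
V₂ = 57.6 × 0.3420/0.7431 = 26.5 km/h

26.5 km/h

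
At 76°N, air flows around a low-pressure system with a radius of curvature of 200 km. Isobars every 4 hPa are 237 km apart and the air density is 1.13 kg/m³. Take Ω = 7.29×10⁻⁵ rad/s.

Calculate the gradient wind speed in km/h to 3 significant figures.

29.5 km/h

Coriolis parameter at 76°N:
f = 2Ω sin φ = 2 × 7.29×10⁻⁵ × sin 76° = 1.41×10⁻⁴ s⁻¹
Pressure gradient: |∂P/∂n| = 400 Pa / 237000 m = 1.69×10⁻³ Pa/m
Geostrophic speed: V_g = |∂P/∂n|/(fρ) = 1.69×10⁻³/(1.41×10⁻⁴ × 1.13) = 10.6 m/s
Around a low, centrifugal force acts outward with Coriolis, so pressure-gradient force balances both:
(1/ρ)|∂P/∂n| = fV + V²/R  →  V² + fR·V − fR·V_g = 0
With fR = 1.41×10⁻⁴ × 200×10³ m = 28.3 m/s:
V = [−fR + √((fR)² + 4 fR V_g)]/2 = [−28.3 + √(28.3² + 4×28.3×10.6)]/2 = 8.19 m/s
Subgeostrophic (V < V_g = 10.6 m/s), as expected around a low.
Converting: 8.19 m/s × 3.6 = 29.5 km/h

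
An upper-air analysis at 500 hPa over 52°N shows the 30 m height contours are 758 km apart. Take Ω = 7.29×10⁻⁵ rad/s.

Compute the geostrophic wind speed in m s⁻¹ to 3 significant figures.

3.38 m s⁻¹

Coriolis parameter at 52°N:
f = 2Ω sin φ = 2 × 7.29×10⁻⁵ × sin 52° = 1.15×10⁻⁴ s⁻¹
Height gradient: |∂Z/∂n| = 30 m / 758000 m = 3.96×10⁻⁵
On a pressure surface, geostrophic balance gives V_g = (g/f)|∂Z/∂n|:
V_g = 9.81 × 3.96×10⁻⁵ / 1.15×10⁻⁴ = 3.38 m/s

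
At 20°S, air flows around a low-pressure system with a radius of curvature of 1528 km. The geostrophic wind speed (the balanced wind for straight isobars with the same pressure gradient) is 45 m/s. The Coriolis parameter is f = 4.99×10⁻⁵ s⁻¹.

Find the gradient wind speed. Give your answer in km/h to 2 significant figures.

110 km/h

Around a low, centrifugal force acts outward with Coriolis, so pressure-gradient force balances both:
(1/ρ)|∂P/∂n| = fV + V²/R  →  V² + fR·V − fR·V_g = 0
With fR = 4.99×10⁻⁵ × 1528×10³ m = 76.2 m/s:
V = [−fR + √((fR)² + 4 fR V_g)]/2 = [−76.2 + √(76.2² + 4×76.2×45)]/2 = 31.8 m/s
Subgeostrophic (V < V_g = 45 m/s), as expected around a low.
Converting: 31.8 m/s × 3.6 = 110 km/h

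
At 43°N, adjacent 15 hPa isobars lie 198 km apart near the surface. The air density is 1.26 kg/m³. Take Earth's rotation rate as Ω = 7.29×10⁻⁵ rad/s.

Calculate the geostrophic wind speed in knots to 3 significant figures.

118 knots

Coriolis parameter at 43°N:
f = 2Ω sin φ = 2 × 7.29×10⁻⁵ × sin 43° = 9.94×10⁻⁵ s⁻¹
Pressure gradient: |∂P/∂n| = 1500 Pa / 198000 m = 7.58×10⁻³ Pa/m
Geostrophic balance (pressure-gradient force = Coriolis force):
V_g = (1/(fρ)) |∂P/∂n| = 7.58×10⁻³ / (9.94×10⁻⁵ × 1.26) = 60.5 m/s
Converting: 60.5 m/s × 1.944 = 118 knots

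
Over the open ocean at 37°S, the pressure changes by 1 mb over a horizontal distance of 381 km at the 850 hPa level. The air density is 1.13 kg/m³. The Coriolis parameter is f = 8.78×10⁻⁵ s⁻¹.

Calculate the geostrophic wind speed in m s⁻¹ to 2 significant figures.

2.6 m s⁻¹

Pressure gradient: |∂P/∂n| = 100 Pa / 381000 m = 2.62×10⁻⁴ Pa/m
Geostrophic balance (pressure-gradient force = Coriolis force):
V_g = (1/(fρ)) |∂P/∂n| = 2.62×10⁻⁴ / (8.78×10⁻⁵ × 1.13) = 2.65 m/s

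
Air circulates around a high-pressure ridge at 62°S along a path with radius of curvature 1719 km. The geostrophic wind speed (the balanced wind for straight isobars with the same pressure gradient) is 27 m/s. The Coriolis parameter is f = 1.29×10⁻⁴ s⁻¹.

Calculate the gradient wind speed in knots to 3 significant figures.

Around a high, pressure-gradient force acts outward with centrifugal, so Coriolis balances both:
fV = (1/ρ)|∂P/∂n| + V²/R  →  V² − fR·V + fR·V_g = 0
With fR = 1.29×10⁻⁴ × 1719×10³ m = 222 m/s:
V = [fR − √((fR)² − 4 fR V_g)]/2 = [222 − √(222² − 4×222×27)]/2 = 31.5 m/s
Supergeostrophic (V > V_g = 27 m/s), as expected around a high.
Converting: 31.5 m/s × 1.944 = 61.2 knots

61.2 knots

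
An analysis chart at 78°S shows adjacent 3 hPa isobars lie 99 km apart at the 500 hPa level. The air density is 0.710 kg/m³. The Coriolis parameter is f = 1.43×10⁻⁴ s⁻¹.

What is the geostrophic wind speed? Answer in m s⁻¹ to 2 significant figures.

Pressure gradient: |∂P/∂n| = 300 Pa / 99000 m = 3.03×10⁻³ Pa/m
Geostrophic balance (pressure-gradient force = Coriolis force):
V_g = (1/(fρ)) |∂P/∂n| = 3.03×10⁻³ / (1.43×10⁻⁴ × 0.710) = 29.8 m/s

30 m s⁻¹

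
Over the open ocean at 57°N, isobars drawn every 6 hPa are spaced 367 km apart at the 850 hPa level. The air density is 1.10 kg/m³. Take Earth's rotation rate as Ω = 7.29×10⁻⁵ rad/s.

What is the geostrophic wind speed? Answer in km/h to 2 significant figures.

44 km/h

Coriolis parameter at 57°N:
f = 2Ω sin φ = 2 × 7.29×10⁻⁵ × sin 57° = 1.22×10⁻⁴ s⁻¹
Pressure gradient: |∂P/∂n| = 600 Pa / 367000 m = 1.63×10⁻³ Pa/m
Geostrophic balance (pressure-gradient force = Coriolis force):
V_g = (1/(fρ)) |∂P/∂n| = 1.63×10⁻³ / (1.22×10⁻⁴ × 1.10) = 12.2 m/s
Converting: 12.2 m/s × 3.6 = 44 km/h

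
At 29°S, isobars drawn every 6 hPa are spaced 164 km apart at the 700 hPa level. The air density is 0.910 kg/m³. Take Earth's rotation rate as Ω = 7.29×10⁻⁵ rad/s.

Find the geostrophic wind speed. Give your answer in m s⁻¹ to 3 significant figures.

Coriolis parameter at 29°S:
f = 2Ω sin φ = 2 × 7.29×10⁻⁵ × sin 29° = 7.07×10⁻⁵ s⁻¹
Pressure gradient: |∂P/∂n| = 600 Pa / 164000 m = 3.66×10⁻³ Pa/m
Geostrophic balance (pressure-gradient force = Coriolis force):
V_g = (1/(fρ)) |∂P/∂n| = 3.66×10⁻³ / (7.07×10⁻⁵ × 0.910) = 56.9 m/s

56.9 m s⁻¹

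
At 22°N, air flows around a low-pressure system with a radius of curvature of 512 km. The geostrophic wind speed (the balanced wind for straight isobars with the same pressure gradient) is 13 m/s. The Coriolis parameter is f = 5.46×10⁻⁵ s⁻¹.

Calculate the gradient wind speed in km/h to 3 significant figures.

Around a low, centrifugal force acts outward with Coriolis, so pressure-gradient force balances both:
(1/ρ)|∂P/∂n| = fV + V²/R  →  V² + fR·V − fR·V_g = 0
With fR = 5.46×10⁻⁵ × 512×10³ m = 28.0 m/s:
V = [−fR + √((fR)² + 4 fR V_g)]/2 = [−28.0 + √(28.0² + 4×28.0×13)]/2 = 9.66 m/s
Subgeostrophic (V < V_g = 13 m/s), as expected around a low.
Converting: 9.66 m/s × 3.6 = 34.8 km/h

34.8 km/h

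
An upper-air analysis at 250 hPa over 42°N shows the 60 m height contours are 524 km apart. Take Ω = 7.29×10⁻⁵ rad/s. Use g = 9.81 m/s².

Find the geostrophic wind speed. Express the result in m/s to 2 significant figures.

12 m/s

Coriolis parameter at 42°N:
f = 2Ω sin φ = 2 × 7.29×10⁻⁵ × sin 42° = 9.76×10⁻⁵ s⁻¹
Height gradient: |∂Z/∂n| = 60 m / 524000 m = 1.15×10⁻⁴
On a pressure surface, geostrophic balance gives V_g = (g/f)|∂Z/∂n|:
V_g = 9.81 × 1.15×10⁻⁴ / 9.76×10⁻⁵ = 11.5 m/s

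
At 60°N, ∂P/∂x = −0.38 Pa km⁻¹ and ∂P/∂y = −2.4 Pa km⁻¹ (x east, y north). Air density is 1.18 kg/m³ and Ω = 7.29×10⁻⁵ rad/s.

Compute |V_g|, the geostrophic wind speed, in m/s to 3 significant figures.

Coriolis parameter at 60°N:
f = 2Ω sin φ = 2 × 7.29×10⁻⁵ × sin 60° = 1.26×10⁻⁴ s⁻¹
Component geostrophic relations (x east, y north):
u_g = −(1/(fρ)) ∂P/∂y,  v_g = (1/(fρ)) ∂P/∂x
u_g = −(−2.4×10⁻³)/(1.26×10⁻⁴ × 1.18) = 16.1 m/s;  v_g = (−0.38×10⁻³)/(1.26×10⁻⁴ × 1.18) = −2.55 m/s
|V_g| = √(u_g² + v_g²) = 16.3 m/s

16.3 m/s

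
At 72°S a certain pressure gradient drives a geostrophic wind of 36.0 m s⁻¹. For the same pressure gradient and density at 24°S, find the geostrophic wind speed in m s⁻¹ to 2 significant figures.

84 m s⁻¹

With the same pressure gradient and density, V_g ∝ 1/f ∝ 1/sin φ.
V₂ = V₁ · sin φ₁ / sin φ₂ = 36.0 × sin 72° / sin 24°
V₂ = 36.0 × 0.9511/0.4067 = 84 m s⁻¹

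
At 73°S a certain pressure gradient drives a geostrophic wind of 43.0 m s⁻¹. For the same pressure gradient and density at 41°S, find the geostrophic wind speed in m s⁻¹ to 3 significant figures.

With the same pressure gradient and density, V_g ∝ 1/f ∝ 1/sin φ.
V₂ = V₁ · sin φ₁ / sin φ₂ = 43.0 × sin 73° / sin 41°
V₂ = 43.0 × 0.9563/0.6561 = 62.7 m s⁻¹

62.7 m s⁻¹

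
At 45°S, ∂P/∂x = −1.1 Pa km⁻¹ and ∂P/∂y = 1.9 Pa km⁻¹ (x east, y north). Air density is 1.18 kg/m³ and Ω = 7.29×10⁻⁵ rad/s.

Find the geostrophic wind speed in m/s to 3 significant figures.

Coriolis parameter at 45°S:
f = 2Ω sin φ = 2 × 7.29×10⁻⁵ × sin 45° = 1.03×10⁻⁴ s⁻¹
In the Southern Hemisphere f is negative: f = −1.03×10⁻⁴ s⁻¹.
Component geostrophic relations (x east, y north):
u_g = −(1/(fρ)) ∂P/∂y,  v_g = (1/(fρ)) ∂P/∂x
u_g = −(1.9×10⁻³)/(−1.03×10⁻⁴ × 1.18) = 15.6 m/s;  v_g = (−1.1×10⁻³)/(−1.03×10⁻⁴ × 1.18) = 9.04 m/s
|V_g| = √(u_g² + v_g²) = 18.0 m/s

18.0 m/s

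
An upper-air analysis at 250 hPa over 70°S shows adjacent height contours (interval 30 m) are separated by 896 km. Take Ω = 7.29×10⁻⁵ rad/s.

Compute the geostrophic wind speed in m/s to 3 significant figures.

2.40 m/s

Coriolis parameter at 70°S:
f = 2Ω sin φ = 2 × 7.29×10⁻⁵ × sin 70° = 1.37×10⁻⁴ s⁻¹
Height gradient: |∂Z/∂n| = 30 m / 896000 m = 3.35×10⁻⁵
On a pressure surface, geostrophic balance gives V_g = (g/f)|∂Z/∂n|:
V_g = 9.81 × 3.35×10⁻⁵ / 1.37×10⁻⁴ = 2.40 m/s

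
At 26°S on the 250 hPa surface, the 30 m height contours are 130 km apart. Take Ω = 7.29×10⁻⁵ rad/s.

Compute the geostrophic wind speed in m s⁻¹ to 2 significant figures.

Coriolis parameter at 26°S:
f = 2Ω sin φ = 2 × 7.29×10⁻⁵ × sin 26° = 6.39×10⁻⁵ s⁻¹
Height gradient: |∂Z/∂n| = 30 m / 130000 m = 2.31×10⁻⁴
On a pressure surface, geostrophic balance gives V_g = (g/f)|∂Z/∂n|:
V_g = 9.81 × 2.31×10⁻⁴ / 6.39×10⁻⁵ = 35.4 m/s

35 m s⁻¹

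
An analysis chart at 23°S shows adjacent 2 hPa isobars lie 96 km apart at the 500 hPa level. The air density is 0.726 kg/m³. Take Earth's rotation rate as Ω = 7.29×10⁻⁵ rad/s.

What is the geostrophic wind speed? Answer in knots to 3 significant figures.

97.9 knots

Coriolis parameter at 23°S:
f = 2Ω sin φ = 2 × 7.29×10⁻⁵ × sin 23° = 5.70×10⁻⁵ s⁻¹
Pressure gradient: |∂P/∂n| = 200 Pa / 96000 m = 2.08×10⁻³ Pa/m
Geostrophic balance (pressure-gradient force = Coriolis force):
V_g = (1/(fρ)) |∂P/∂n| = 2.08×10⁻³ / (5.70×10⁻⁵ × 0.726) = 50.4 m/s
Converting: 50.4 m/s × 1.944 = 97.9 knots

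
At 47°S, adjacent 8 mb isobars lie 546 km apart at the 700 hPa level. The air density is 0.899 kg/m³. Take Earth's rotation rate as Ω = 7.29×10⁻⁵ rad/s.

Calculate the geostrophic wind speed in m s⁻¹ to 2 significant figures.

Coriolis parameter at 47°S:
f = 2Ω sin φ = 2 × 7.29×10⁻⁵ × sin 47° = 1.07×10⁻⁴ s⁻¹
Pressure gradient: |∂P/∂n| = 800 Pa / 546000 m = 1.47×10⁻³ Pa/m
Geostrophic balance (pressure-gradient force = Coriolis force):
V_g = (1/(fρ)) |∂P/∂n| = 1.47×10⁻³ / (1.07×10⁻⁴ × 0.899) = 15.3 m/s

15 m s⁻¹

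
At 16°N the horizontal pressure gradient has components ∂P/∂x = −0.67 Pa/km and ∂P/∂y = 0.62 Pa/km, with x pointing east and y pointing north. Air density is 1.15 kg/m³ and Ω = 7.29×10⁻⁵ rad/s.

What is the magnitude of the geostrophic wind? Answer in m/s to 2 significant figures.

20 m/s

Coriolis parameter at 16°N:
f = 2Ω sin φ = 2 × 7.29×10⁻⁵ × sin 16° = 4.02×10⁻⁵ s⁻¹
Component geostrophic relations (x east, y north):
u_g = −(1/(fρ)) ∂P/∂y,  v_g = (1/(fρ)) ∂P/∂x
u_g = −(0.62×10⁻³)/(4.02×10⁻⁵ × 1.15) = −13.4 m/s;  v_g = (−0.67×10⁻³)/(4.02×10⁻⁵ × 1.15) = −14.5 m/s
|V_g| = √(u_g² + v_g²) = 19.8 m/s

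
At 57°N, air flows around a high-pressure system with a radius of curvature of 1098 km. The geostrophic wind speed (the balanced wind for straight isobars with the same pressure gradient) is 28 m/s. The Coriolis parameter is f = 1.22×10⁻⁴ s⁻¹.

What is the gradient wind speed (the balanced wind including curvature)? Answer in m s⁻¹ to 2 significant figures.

40 m s⁻¹

Around a high, pressure-gradient force acts outward with centrifugal, so Coriolis balances both:
fV = (1/ρ)|∂P/∂n| + V²/R  →  V² − fR·V + fR·V_g = 0
With fR = 1.22×10⁻⁴ × 1098×10³ m = 134 m/s:
V = [fR − √((fR)² − 4 fR V_g)]/2 = [134 − √(134² − 4×134×28)]/2 = 39.9 m/s
Supergeostrophic (V > V_g = 28 m/s), as expected around a high.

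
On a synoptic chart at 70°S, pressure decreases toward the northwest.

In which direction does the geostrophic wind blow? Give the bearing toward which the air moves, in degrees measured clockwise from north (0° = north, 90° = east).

225°

The pressure-gradient force points toward the northwest (bearing 315°).
Geostrophic balance: in the Southern Hemisphere the Coriolis force deflects motion to the left, so the geostrophic wind blows 90° to the left of the pressure-gradient force (low pressure on the right).
Rotating 315° by 90° counterclockwise gives 225° — the wind blows toward the southwest.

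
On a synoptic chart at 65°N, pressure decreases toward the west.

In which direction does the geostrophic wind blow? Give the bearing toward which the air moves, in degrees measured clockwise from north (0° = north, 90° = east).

The pressure-gradient force points toward the west (bearing 270°).
Geostrophic balance: in the Northern Hemisphere the Coriolis force deflects motion to the right, so the geostrophic wind blows 90° to the right of the pressure-gradient force (low pressure on the left).
Rotating 270° by 90° clockwise gives 000° — the wind blows toward the north.

000°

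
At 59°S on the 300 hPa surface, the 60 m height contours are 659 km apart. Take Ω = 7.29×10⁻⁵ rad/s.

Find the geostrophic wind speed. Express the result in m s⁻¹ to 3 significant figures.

Coriolis parameter at 59°S:
f = 2Ω sin φ = 2 × 7.29×10⁻⁵ × sin 59° = 1.25×10⁻⁴ s⁻¹
Height gradient: |∂Z/∂n| = 60 m / 659000 m = 9.10×10⁻⁵
On a pressure surface, geostrophic balance gives V_g = (g/f)|∂Z/∂n|:
V_g = 9.81 × 9.10×10⁻⁵ / 1.25×10⁻⁴ = 7.15 m/s

7.15 m s⁻¹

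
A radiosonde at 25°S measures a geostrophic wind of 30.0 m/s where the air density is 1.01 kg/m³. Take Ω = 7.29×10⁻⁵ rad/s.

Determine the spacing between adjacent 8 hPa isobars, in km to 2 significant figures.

430 km

Coriolis parameter at 25°S:
f = 2Ω sin φ = 2 × 7.29×10⁻⁵ × sin 25° = 6.16×10⁻⁵ s⁻¹
Geostrophic balance rearranged: |∂P/∂n| = f ρ V_g
|∂P/∂n| = 6.16×10⁻⁵ × 1.01 × 30.0 = 1.87×10⁻³ Pa/m
Isobar spacing: Δn = ΔP/|∂P/∂n| = 800 Pa / 1.87×10⁻³ Pa/m = 428491 m ≈ 430 km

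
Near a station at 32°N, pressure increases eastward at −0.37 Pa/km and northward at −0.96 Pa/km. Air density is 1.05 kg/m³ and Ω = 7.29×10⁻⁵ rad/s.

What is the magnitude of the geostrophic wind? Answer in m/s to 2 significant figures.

13 m/s

Coriolis parameter at 32°N:
f = 2Ω sin φ = 2 × 7.29×10⁻⁵ × sin 32° = 7.73×10⁻⁵ s⁻¹
Component geostrophic relations (x east, y north):
u_g = −(1/(fρ)) ∂P/∂y,  v_g = (1/(fρ)) ∂P/∂x
u_g = −(−0.96×10⁻³)/(7.73×10⁻⁵ × 1.05) = 11.8 m/s;  v_g = (−0.37×10⁻³)/(7.73×10⁻⁵ × 1.05) = −4.56 m/s
|V_g| = √(u_g² + v_g²) = 12.7 m/s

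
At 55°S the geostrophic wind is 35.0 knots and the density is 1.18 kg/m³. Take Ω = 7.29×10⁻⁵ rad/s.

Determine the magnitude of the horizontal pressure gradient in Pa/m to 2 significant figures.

2.5×10⁻³ Pa/m

Coriolis parameter at 55°S:
f = 2Ω sin φ = 2 × 7.29×10⁻⁵ × sin 55° = 1.19×10⁻⁴ s⁻¹
Wind speed in SI: 35.0 knots = 18.0 m/s
Geostrophic balance rearranged: |∂P/∂n| = f ρ V_g
|∂P/∂n| = 1.19×10⁻⁴ × 1.18 × 18.0 = 2.54×10⁻³ Pa/m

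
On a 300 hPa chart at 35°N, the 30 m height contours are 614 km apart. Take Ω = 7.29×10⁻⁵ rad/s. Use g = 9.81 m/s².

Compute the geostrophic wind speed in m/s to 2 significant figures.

5.7 m/s

Coriolis parameter at 35°N:
f = 2Ω sin φ = 2 × 7.29×10⁻⁵ × sin 35° = 8.36×10⁻⁵ s⁻¹
Height gradient: |∂Z/∂n| = 30 m / 614000 m = 4.89×10⁻⁵
On a pressure surface, geostrophic balance gives V_g = (g/f)|∂Z/∂n|:
V_g = 9.81 × 4.89×10⁻⁵ / 8.36×10⁻⁵ = 5.73 m/s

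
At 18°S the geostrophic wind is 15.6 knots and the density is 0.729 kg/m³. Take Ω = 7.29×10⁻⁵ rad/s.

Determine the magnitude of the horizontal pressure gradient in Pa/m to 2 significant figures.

2.6×10⁻⁴ Pa/m

Coriolis parameter at 18°S:
f = 2Ω sin φ = 2 × 7.29×10⁻⁵ × sin 18° = 4.51×10⁻⁵ s⁻¹
Wind speed in SI: 15.6 knots = 8.03 m/s
Geostrophic balance rearranged: |∂P/∂n| = f ρ V_g
|∂P/∂n| = 4.51×10⁻⁵ × 0.729 × 8.03 = 2.64×10⁻⁴ Pa/m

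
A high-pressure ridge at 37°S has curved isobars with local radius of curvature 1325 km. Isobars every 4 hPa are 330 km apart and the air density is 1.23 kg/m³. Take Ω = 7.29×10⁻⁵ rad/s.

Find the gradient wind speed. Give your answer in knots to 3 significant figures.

Coriolis parameter at 37°S:
f = 2Ω sin φ = 2 × 7.29×10⁻⁵ × sin 37° = 8.77×10⁻⁵ s⁻¹
Pressure gradient: |∂P/∂n| = 400 Pa / 330000 m = 1.21×10⁻³ Pa/m
Geostrophic speed: V_g = |∂P/∂n|/(fρ) = 1.21×10⁻³/(8.77×10⁻⁵ × 1.23) = 11.2 m/s
Around a high, pressure-gradient force acts outward with centrifugal, so Coriolis balances both:
fV = (1/ρ)|∂P/∂n| + V²/R  →  V² − fR·V + fR·V_g = 0
With fR = 8.77×10⁻⁵ × 1325×10³ m = 116 m/s:
V = [fR − √((fR)² − 4 fR V_g)]/2 = [116 − √(116² − 4×116×11.2)]/2 = 12.6 m/s
Supergeostrophic (V > V_g = 11.2 m/s), as expected around a high.
Converting: 12.6 m/s × 1.944 = 24.5 knots

24.5 knots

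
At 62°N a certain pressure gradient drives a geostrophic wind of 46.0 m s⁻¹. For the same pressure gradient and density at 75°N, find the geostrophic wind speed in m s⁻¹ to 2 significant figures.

42 m s⁻¹

With the same pressure gradient and density, V_g ∝ 1/f ∝ 1/sin φ.
V₂ = V₁ · sin φ₁ / sin φ₂ = 46.0 × sin 62° / sin 75°
V₂ = 46.0 × 0.8829/0.9659 = 42 m s⁻¹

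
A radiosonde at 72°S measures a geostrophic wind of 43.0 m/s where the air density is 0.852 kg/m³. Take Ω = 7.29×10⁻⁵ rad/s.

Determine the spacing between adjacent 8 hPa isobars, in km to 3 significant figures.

157 km

Coriolis parameter at 72°S:
f = 2Ω sin φ = 2 × 7.29×10⁻⁵ × sin 72° = 1.39×10⁻⁴ s⁻¹
Geostrophic balance rearranged: |∂P/∂n| = f ρ V_g
|∂P/∂n| = 1.39×10⁻⁴ × 0.852 × 43.0 = 5.08×10⁻³ Pa/m
Isobar spacing: Δn = ΔP/|∂P/∂n| = 800 Pa / 5.08×10⁻³ Pa/m = 157477 m ≈ 157 km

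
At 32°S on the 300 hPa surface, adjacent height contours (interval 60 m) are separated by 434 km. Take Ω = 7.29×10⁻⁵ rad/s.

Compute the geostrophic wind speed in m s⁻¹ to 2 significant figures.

18 m s⁻¹

Coriolis parameter at 32°S:
f = 2Ω sin φ = 2 × 7.29×10⁻⁵ × sin 32° = 7.73×10⁻⁵ s⁻¹
Height gradient: |∂Z/∂n| = 60 m / 434000 m = 1.38×10⁻⁴
On a pressure surface, geostrophic balance gives V_g = (g/f)|∂Z/∂n|:
V_g = 9.81 × 1.38×10⁻⁴ / 7.73×10⁻⁵ = 17.6 m/s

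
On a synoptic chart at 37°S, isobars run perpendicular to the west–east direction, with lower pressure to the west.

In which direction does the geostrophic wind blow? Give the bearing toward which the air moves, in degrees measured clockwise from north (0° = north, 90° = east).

180°

The pressure-gradient force points toward the west (bearing 270°).
Geostrophic balance: in the Southern Hemisphere the Coriolis force deflects motion to the left, so the geostrophic wind blows 90° to the left of the pressure-gradient force (low pressure on the right).
Rotating 270° by 90° counterclockwise gives 180° — the wind blows toward the south.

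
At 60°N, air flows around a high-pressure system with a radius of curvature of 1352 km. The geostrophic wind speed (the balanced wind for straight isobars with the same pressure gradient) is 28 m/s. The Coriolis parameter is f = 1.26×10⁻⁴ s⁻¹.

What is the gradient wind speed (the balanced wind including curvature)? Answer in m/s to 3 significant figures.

Around a high, pressure-gradient force acts outward with centrifugal, so Coriolis balances both:
fV = (1/ρ)|∂P/∂n| + V²/R  →  V² − fR·V + fR·V_g = 0
With fR = 1.26×10⁻⁴ × 1352×10³ m = 170 m/s:
V = [fR − √((fR)² − 4 fR V_g)]/2 = [170 − √(170² − 4×170×28)]/2 = 35.3 m/s
Supergeostrophic (V > V_g = 28 m/s), as expected around a high.

35.3 m/s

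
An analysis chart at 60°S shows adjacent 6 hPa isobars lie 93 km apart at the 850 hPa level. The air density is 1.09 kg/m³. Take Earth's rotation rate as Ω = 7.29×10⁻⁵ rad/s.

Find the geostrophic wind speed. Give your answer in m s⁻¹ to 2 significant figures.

47 m s⁻¹

Coriolis parameter at 60°S:
f = 2Ω sin φ = 2 × 7.29×10⁻⁵ × sin 60° = 1.26×10⁻⁴ s⁻¹
Pressure gradient: |∂P/∂n| = 600 Pa / 93000 m = 6.45×10⁻³ Pa/m
Geostrophic balance (pressure-gradient force = Coriolis force):
V_g = (1/(fρ)) |∂P/∂n| = 6.45×10⁻³ / (1.26×10⁻⁴ × 1.09) = 46.9 m/s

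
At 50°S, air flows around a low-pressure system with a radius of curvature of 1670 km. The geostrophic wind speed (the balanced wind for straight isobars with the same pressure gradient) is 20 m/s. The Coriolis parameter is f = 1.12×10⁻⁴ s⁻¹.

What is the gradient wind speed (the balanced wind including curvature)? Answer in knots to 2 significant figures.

Around a low, centrifugal force acts outward with Coriolis, so pressure-gradient force balances both:
(1/ρ)|∂P/∂n| = fV + V²/R  →  V² + fR·V − fR·V_g = 0
With fR = 1.12×10⁻⁴ × 1670×10³ m = 187 m/s:
V = [−fR + √((fR)² + 4 fR V_g)]/2 = [−187 + √(187² + 4×187×20)]/2 = 18.2 m/s
Subgeostrophic (V < V_g = 20 m/s), as expected around a low.
Converting: 18.2 m/s × 1.944 = 35 knots

35 knots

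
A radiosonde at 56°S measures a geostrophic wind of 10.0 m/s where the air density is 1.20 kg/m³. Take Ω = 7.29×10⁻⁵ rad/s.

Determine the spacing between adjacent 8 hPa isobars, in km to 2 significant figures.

550 km

Coriolis parameter at 56°S:
f = 2Ω sin φ = 2 × 7.29×10⁻⁵ × sin 56° = 1.21×10⁻⁴ s⁻¹
Geostrophic balance rearranged: |∂P/∂n| = f ρ V_g
|∂P/∂n| = 1.21×10⁻⁴ × 1.20 × 10.0 = 1.45×10⁻³ Pa/m
Isobar spacing: Δn = ΔP/|∂P/∂n| = 800 Pa / 1.45×10⁻³ Pa/m = 551540 m ≈ 550 km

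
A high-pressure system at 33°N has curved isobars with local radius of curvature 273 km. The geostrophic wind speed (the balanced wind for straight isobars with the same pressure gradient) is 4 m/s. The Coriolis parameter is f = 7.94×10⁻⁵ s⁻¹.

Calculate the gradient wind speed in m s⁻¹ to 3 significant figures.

5.29 m s⁻¹

Around a high, pressure-gradient force acts outward with centrifugal, so Coriolis balances both:
fV = (1/ρ)|∂P/∂n| + V²/R  →  V² − fR·V + fR·V_g = 0
With fR = 7.94×10⁻⁵ × 273×10³ m = 21.7 m/s:
V = [fR − √((fR)² − 4 fR V_g)]/2 = [21.7 − √(21.7² − 4×21.7×4)]/2 = 5.29 m/s
Supergeostrophic (V > V_g = 4 m/s), as expected around a high.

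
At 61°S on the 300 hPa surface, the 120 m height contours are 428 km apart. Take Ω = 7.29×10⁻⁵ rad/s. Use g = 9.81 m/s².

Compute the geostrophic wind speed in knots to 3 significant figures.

41.9 knots

Coriolis parameter at 61°S:
f = 2Ω sin φ = 2 × 7.29×10⁻⁵ × sin 61° = 1.28×10⁻⁴ s⁻¹
Height gradient: |∂Z/∂n| = 120 m / 428000 m = 2.80×10⁻⁴
On a pressure surface, geostrophic balance gives V_g = (g/f)|∂Z/∂n|:
V_g = 9.81 × 2.80×10⁻⁴ / 1.28×10⁻⁴ = 21.6 m/s
Converting: 21.6 m/s × 1.944 = 41.9 knots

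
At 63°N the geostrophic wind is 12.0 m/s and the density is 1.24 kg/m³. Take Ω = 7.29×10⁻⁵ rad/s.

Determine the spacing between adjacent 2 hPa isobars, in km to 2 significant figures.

Coriolis parameter at 63°N:
f = 2Ω sin φ = 2 × 7.29×10⁻⁵ × sin 63° = 1.30×10⁻⁴ s⁻¹
Geostrophic balance rearranged: |∂P/∂n| = f ρ V_g
|∂P/∂n| = 1.30×10⁻⁴ × 1.24 × 12.0 = 1.93×10⁻³ Pa/m
Isobar spacing: Δn = ΔP/|∂P/∂n| = 200 Pa / 1.93×10⁻³ Pa/m = 103464 m ≈ 100 km

100 km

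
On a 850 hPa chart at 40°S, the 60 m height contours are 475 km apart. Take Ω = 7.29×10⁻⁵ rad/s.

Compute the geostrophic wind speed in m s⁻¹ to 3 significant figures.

Coriolis parameter at 40°S:
f = 2Ω sin φ = 2 × 7.29×10⁻⁵ × sin 40° = 9.37×10⁻⁵ s⁻¹
Height gradient: |∂Z/∂n| = 60 m / 475000 m = 1.26×10⁻⁴
On a pressure surface, geostrophic balance gives V_g = (g/f)|∂Z/∂n|:
V_g = 9.81 × 1.26×10⁻⁴ / 9.37×10⁻⁵ = 13.2 m/s

13.2 m s⁻¹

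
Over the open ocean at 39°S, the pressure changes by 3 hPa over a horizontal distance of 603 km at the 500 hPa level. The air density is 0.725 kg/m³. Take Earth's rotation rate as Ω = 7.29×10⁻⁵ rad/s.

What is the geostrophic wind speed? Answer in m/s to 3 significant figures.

7.48 m/s

Coriolis parameter at 39°S:
f = 2Ω sin φ = 2 × 7.29×10⁻⁵ × sin 39° = 9.18×10⁻⁵ s⁻¹
Pressure gradient: |∂P/∂n| = 300 Pa / 603000 m = 4.98×10⁻⁴ Pa/m
Geostrophic balance (pressure-gradient force = Coriolis force):
V_g = (1/(fρ)) |∂P/∂n| = 4.98×10⁻⁴ / (9.18×10⁻⁵ × 0.725) = 7.48 m/s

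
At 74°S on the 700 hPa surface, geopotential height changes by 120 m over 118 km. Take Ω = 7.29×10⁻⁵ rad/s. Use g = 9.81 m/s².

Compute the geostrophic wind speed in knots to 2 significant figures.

Coriolis parameter at 74°S:
f = 2Ω sin φ = 2 × 7.29×10⁻⁵ × sin 74° = 1.40×10⁻⁴ s⁻¹
Height gradient: |∂Z/∂n| = 120 m / 118000 m = 1.02×10⁻³
On a pressure surface, geostrophic balance gives V_g = (g/f)|∂Z/∂n|:
V_g = 9.81 × 1.02×10⁻³ / 1.40×10⁻⁴ = 71.2 m/s
Converting: 71.2 m/s × 1.944 = 140 knots

140 knots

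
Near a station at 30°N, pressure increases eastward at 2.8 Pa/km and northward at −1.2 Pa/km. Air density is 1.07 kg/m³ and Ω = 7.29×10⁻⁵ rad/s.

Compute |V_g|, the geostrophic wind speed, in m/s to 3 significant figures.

39.1 m/s

Coriolis parameter at 30°N:
f = 2Ω sin φ = 2 × 7.29×10⁻⁵ × sin 30° = 7.29×10⁻⁵ s⁻¹
Component geostrophic relations (x east, y north):
u_g = −(1/(fρ)) ∂P/∂y,  v_g = (1/(fρ)) ∂P/∂x
u_g = −(−1.2×10⁻³)/(7.29×10⁻⁵ × 1.07) = 15.4 m/s;  v_g = (2.8×10⁻³)/(7.29×10⁻⁵ × 1.07) = 35.9 m/s
|V_g| = √(u_g² + v_g²) = 39.1 m/s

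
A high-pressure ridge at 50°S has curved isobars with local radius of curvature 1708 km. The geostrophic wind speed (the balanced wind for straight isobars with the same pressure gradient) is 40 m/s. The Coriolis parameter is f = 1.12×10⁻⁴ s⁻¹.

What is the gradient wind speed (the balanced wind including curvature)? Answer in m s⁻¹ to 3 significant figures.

Around a high, pressure-gradient force acts outward with centrifugal, so Coriolis balances both:
fV = (1/ρ)|∂P/∂n| + V²/R  →  V² − fR·V + fR·V_g = 0
With fR = 1.12×10⁻⁴ × 1708×10³ m = 191 m/s:
V = [fR − √((fR)² − 4 fR V_g)]/2 = [191 − √(191² − 4×191×40)]/2 = 57 m/s
Supergeostrophic (V > V_g = 40 m/s), as expected around a high.

57.0 m s⁻¹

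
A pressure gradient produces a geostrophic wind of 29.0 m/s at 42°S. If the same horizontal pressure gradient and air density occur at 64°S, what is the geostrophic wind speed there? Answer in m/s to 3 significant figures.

21.6 m/s

With the same pressure gradient and density, V_g ∝ 1/f ∝ 1/sin φ.
V₂ = V₁ · sin φ₁ / sin φ₂ = 29.0 × sin 42° / sin 64°
V₂ = 29.0 × 0.6691/0.8988 = 21.6 m/s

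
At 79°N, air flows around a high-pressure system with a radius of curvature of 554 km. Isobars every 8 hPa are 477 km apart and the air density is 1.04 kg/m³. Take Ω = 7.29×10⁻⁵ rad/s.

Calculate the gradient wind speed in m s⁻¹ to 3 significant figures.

13.6 m s⁻¹

Coriolis parameter at 79°N:
f = 2Ω sin φ = 2 × 7.29×10⁻⁵ × sin 79° = 1.43×10⁻⁴ s⁻¹
Pressure gradient: |∂P/∂n| = 800 Pa / 477000 m = 1.68×10⁻³ Pa/m
Geostrophic speed: V_g = |∂P/∂n|/(fρ) = 1.68×10⁻³/(1.43×10⁻⁴ × 1.04) = 11.3 m/s
Around a high, pressure-gradient force acts outward with centrifugal, so Coriolis balances both:
fV = (1/ρ)|∂P/∂n| + V²/R  →  V² − fR·V + fR·V_g = 0
With fR = 1.43×10⁻⁴ × 554×10³ m = 79.3 m/s:
V = [fR − √((fR)² − 4 fR V_g)]/2 = [79.3 − √(79.3² − 4×79.3×11.3)]/2 = 13.6 m/s
Supergeostrophic (V > V_g = 11.3 m/s), as expected around a high.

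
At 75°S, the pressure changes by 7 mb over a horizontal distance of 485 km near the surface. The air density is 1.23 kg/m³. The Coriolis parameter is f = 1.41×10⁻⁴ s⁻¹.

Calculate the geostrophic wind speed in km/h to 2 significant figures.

30 km/h

Pressure gradient: |∂P/∂n| = 700 Pa / 485000 m = 1.44×10⁻³ Pa/m
Geostrophic balance (pressure-gradient force = Coriolis force):
V_g = (1/(fρ)) |∂P/∂n| = 1.44×10⁻³ / (1.41×10⁻⁴ × 1.23) = 8.32 m/s
Converting: 8.32 m/s × 3.6 = 30 km/h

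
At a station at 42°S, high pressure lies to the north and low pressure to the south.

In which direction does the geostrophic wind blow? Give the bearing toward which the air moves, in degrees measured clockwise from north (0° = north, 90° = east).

090°

The pressure-gradient force points toward the south (bearing 180°).
Geostrophic balance: in the Southern Hemisphere the Coriolis force deflects motion to the left, so the geostrophic wind blows 90° to the left of the pressure-gradient force (low pressure on the right).
Rotating 180° by 90° counterclockwise gives 090° — the wind blows toward the east.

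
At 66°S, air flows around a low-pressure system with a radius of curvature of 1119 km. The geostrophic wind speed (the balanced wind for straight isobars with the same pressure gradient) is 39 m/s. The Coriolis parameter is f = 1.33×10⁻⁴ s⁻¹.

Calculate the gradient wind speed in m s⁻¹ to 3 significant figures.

32.1 m s⁻¹

Around a low, centrifugal force acts outward with Coriolis, so pressure-gradient force balances both:
(1/ρ)|∂P/∂n| = fV + V²/R  →  V² + fR·V − fR·V_g = 0
With fR = 1.33×10⁻⁴ × 1119×10³ m = 149 m/s:
V = [−fR + √((fR)² + 4 fR V_g)]/2 = [−149 + √(149² + 4×149×39)]/2 = 32.1 m/s
Subgeostrophic (V < V_g = 39 m/s), as expected around a low.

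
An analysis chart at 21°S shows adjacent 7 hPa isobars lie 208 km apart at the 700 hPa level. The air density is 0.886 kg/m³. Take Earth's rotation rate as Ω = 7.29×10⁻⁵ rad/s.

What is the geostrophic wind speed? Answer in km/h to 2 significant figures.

260 km/h

Coriolis parameter at 21°S:
f = 2Ω sin φ = 2 × 7.29×10⁻⁵ × sin 21° = 5.23×10⁻⁵ s⁻¹
Pressure gradient: |∂P/∂n| = 700 Pa / 208000 m = 3.37×10⁻³ Pa/m
Geostrophic balance (pressure-gradient force = Coriolis force):
V_g = (1/(fρ)) |∂P/∂n| = 3.37×10⁻³ / (5.23×10⁻⁵ × 0.886) = 72.7 m/s
Converting: 72.7 m/s × 3.6 = 260 km/h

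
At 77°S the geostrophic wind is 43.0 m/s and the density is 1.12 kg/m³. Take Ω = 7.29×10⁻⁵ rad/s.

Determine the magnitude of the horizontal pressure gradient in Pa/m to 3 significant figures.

6.84×10⁻³ Pa/m

Coriolis parameter at 77°S:
f = 2Ω sin φ = 2 × 7.29×10⁻⁵ × sin 77° = 1.42×10⁻⁴ s⁻¹
Geostrophic balance rearranged: |∂P/∂n| = f ρ V_g
|∂P/∂n| = 1.42×10⁻⁴ × 1.12 × 43.0 = 6.84×10⁻³ Pa/m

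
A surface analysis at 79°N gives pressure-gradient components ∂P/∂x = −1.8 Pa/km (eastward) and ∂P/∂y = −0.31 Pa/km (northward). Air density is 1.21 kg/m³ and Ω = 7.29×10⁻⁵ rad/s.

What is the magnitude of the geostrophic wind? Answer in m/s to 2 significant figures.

Coriolis parameter at 79°N:
f = 2Ω sin φ = 2 × 7.29×10⁻⁵ × sin 79° = 1.43×10⁻⁴ s⁻¹
Component geostrophic relations (x east, y north):
u_g = −(1/(fρ)) ∂P/∂y,  v_g = (1/(fρ)) ∂P/∂x
u_g = −(−0.31×10⁻³)/(1.43×10⁻⁴ × 1.21) = 1.79 m/s;  v_g = (−1.8×10⁻³)/(1.43×10⁻⁴ × 1.21) = −10.4 m/s
|V_g| = √(u_g² + v_g²) = 10.5 m/s

11 m/s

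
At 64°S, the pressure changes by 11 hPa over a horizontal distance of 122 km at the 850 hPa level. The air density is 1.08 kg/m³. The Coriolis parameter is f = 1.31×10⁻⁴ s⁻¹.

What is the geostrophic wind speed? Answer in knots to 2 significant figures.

120 knots

Pressure gradient: |∂P/∂n| = 1100 Pa / 122000 m = 9.02×10⁻³ Pa/m
Geostrophic balance (pressure-gradient force = Coriolis force):
V_g = (1/(fρ)) |∂P/∂n| = 9.02×10⁻³ / (1.31×10⁻⁴ × 1.08) = 63.7 m/s
Converting: 63.7 m/s × 1.944 = 120 knots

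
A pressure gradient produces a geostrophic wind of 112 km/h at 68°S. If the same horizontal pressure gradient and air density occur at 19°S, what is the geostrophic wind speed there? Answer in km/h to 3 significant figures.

319 km/h

With the same pressure gradient and density, V_g ∝ 1/f ∝ 1/sin φ.
V₂ = V₁ · sin φ₁ / sin φ₂ = 112 × sin 68° / sin 19°
V₂ = 112 × 0.9272/0.3256 = 319 km/h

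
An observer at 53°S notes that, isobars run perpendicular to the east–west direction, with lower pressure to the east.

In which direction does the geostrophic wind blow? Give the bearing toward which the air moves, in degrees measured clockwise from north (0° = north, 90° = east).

The pressure-gradient force points toward the east (bearing 090°).
Geostrophic balance: in the Southern Hemisphere the Coriolis force deflects motion to the left, so the geostrophic wind blows 90° to the left of the pressure-gradient force (low pressure on the right).
Rotating 090° by 90° counterclockwise gives 000° — the wind blows toward the north.

000°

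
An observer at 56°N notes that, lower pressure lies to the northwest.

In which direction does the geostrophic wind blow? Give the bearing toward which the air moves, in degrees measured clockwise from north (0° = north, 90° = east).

045°

The pressure-gradient force points toward the northwest (bearing 315°).
Geostrophic balance: in the Northern Hemisphere the Coriolis force deflects motion to the right, so the geostrophic wind blows 90° to the right of the pressure-gradient force (low pressure on the left).
Rotating 315° by 90° clockwise gives 045° — the wind blows toward the northeast.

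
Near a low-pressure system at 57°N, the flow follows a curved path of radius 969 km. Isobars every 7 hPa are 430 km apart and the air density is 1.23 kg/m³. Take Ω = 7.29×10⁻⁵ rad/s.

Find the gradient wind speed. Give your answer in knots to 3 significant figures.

Coriolis parameter at 57°N:
f = 2Ω sin φ = 2 × 7.29×10⁻⁵ × sin 57° = 1.22×10⁻⁴ s⁻¹
Pressure gradient: |∂P/∂n| = 700 Pa / 430000 m = 1.63×10⁻³ Pa/m
Geostrophic speed: V_g = |∂P/∂n|/(fρ) = 1.63×10⁻³/(1.22×10⁻⁴ × 1.23) = 10.8 m/s
Around a low, centrifugal force acts outward with Coriolis, so pressure-gradient force balances both:
(1/ρ)|∂P/∂n| = fV + V²/R  →  V² + fR·V − fR·V_g = 0
With fR = 1.22×10⁻⁴ × 969×10³ m = 118 m/s:
V = [−fR + √((fR)² + 4 fR V_g)]/2 = [−118 + √(118² + 4×118×10.8)]/2 = 9.98 m/s
Subgeostrophic (V < V_g = 10.8 m/s), as expected around a low.
Converting: 9.98 m/s × 1.944 = 19.4 knots

19.4 knots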